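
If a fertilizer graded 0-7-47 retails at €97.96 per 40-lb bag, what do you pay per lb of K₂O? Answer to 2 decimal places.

K₂O in bag = 40 × 47% = 18.8 lb.
Cost per lb K₂O = €97.96 / 18.8 = €5.2106.

€5.21 per lb K₂O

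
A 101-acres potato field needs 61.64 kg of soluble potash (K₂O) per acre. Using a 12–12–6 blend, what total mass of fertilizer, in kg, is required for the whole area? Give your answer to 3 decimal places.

103760.667 kg

Product per acre = 61.64 / 6% = 1027.33 kg.
Total product = 1027.33 × 101 = 103760.6667 kg.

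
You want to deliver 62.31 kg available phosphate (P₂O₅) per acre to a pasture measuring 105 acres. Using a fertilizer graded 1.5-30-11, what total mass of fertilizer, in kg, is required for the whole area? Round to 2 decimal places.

Product per acre = 62.31 / 30% = 207.7 kg.
Total product = 207.7 × 105 = 21808.5 kg.

21808.50 kg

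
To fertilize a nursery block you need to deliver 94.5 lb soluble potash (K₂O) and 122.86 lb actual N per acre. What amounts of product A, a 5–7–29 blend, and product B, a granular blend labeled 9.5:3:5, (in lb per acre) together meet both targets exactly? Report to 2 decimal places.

Let a = lb of product A, b = lb of product B (per acre).
K₂O: 0.29·a + 0.05·b = 94.5
N: 0.05·a + 0.095·b = 122.86
Eliminate a: (row1) − 0.29/0.05·(row2) → -0.501·b = -618.088, so b = 1233.709.
Back-substitute: a = (94.5 − 0.05·1233.709) / 0.29 = 113.154.

113.15 lb product A, 1233.71 lb product B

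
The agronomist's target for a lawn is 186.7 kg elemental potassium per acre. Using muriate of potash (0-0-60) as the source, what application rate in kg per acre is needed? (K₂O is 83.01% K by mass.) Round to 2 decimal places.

374.85 kg of product per acre

As K₂O: 186.7 / 0.8301 = 224.913 kg per acre.
Product per acre = 224.913 / 60% = 374.854 kg.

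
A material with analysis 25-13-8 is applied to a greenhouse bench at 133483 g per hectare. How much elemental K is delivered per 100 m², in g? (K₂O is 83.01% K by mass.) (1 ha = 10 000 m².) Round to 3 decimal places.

88.643 g K per hundred sq m

K₂O per hectare = 133483 × 8% = 10678.6 g.
Elemental K = 10678.6 × 0.8301 = 8864.34 g per hectare.
Convert to per 100 m²: 8864.34 × 0.01 = 88.6434 g.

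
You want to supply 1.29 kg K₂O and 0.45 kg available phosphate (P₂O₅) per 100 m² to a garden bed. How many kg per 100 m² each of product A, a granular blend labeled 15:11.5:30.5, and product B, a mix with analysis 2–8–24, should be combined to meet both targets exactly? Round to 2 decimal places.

1.50 kg product A, 3.47 kg product B

Per-100 m² balance (a = product A, b = product B):
K₂O: 0.305·a + 0.24·b = 1.29
P₂O₅: 0.115·a + 0.08·b = 0.45
Eliminate a: (row1) − 0.305/0.115·(row2) → 0.0278261·b = 0.0965217, so b = 3.46875.
Back-substitute: a = (1.29 − 0.24·3.46875) / 0.305 = 1.5.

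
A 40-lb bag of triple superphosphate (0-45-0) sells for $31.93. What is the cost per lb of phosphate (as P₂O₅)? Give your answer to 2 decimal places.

$1.77 per lb P₂O₅

P₂O₅ in bag = 40 × 45% = 18 lb.
Cost per lb P₂O₅ = $31.93 / 18 = $1.7739.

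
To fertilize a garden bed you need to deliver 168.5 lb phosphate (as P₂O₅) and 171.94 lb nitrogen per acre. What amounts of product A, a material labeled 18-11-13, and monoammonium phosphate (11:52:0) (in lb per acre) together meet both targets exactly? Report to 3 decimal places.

Let a = lb of product A, b = lb of monoammonium phosphate (per acre).
P₂O₅: 0.11·a + 0.52·b = 168.5
N: 0.18·a + 0.11·b = 171.94
Eliminate b: (row1) − 0.52/0.11·(row2) → -0.740909·a = -644.307, so a = 869.6172.
Then b = (171.94 − 0.18·869.6172) / 0.11 = 140.08098.

869.617 lb product A, 140.081 lb monoammonium phosphate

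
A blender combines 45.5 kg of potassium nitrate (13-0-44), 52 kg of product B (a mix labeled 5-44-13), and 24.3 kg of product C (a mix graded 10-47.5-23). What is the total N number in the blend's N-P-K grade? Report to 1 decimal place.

9.0% N

Total mass = 45.5 + 52 + 24.3 = 121.8 kg.
N mass = 13%×45.5 + 5%×52 + 10%×24.3 = 10.945 kg.
% N = 10.945 / 121.8 = 8.98604%.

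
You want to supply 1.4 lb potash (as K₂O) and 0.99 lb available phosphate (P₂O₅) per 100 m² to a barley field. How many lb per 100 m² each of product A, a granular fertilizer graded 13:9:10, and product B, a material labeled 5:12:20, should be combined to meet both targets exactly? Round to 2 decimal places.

5.00 lb product A, 4.50 lb product B

Let a = lb of product A, b = lb of product B (per 100 m²).
K₂O: 0.1·a + 0.2·b = 1.4
P₂O₅: 0.09·a + 0.12·b = 0.99
Eliminate a: (row1) − 0.1/0.09·(row2) → 0.0666667·b = 0.3, so b = 4.5.
Back-substitute: a = (1.4 − 0.2·4.5) / 0.1 = 5.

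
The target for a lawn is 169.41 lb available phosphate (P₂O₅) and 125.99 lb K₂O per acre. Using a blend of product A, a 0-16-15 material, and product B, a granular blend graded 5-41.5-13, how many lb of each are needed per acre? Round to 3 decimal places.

Per-acre balance (a = product A, b = product B):
P₂O₅: 0.16·a + 0.415·b = 169.41
K₂O: 0.15·a + 0.13·b = 125.99
Eliminate b: (row1) − 0.415/0.13·(row2) → -0.318846·a = -232.789, so a = 730.0977.
Then b = (125.99 − 0.15·730.0977) / 0.13 = 126.7334.

730.098 lb product A, 126.733 lb product B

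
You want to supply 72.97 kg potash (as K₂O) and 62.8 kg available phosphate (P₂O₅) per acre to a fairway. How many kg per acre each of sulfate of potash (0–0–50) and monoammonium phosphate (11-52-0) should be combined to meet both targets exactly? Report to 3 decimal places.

145.940 kg sulfate of potash, 120.769 kg monoammonium phosphate

With a, b = kg per acre of sulfate of potash and monoammonium phosphate:
K₂O: 0.5·a + 0·b = 72.97
P₂O₅: 0·a + 0.52·b = 62.8
Solving simultaneously: a = 145.94, b = 120.7692.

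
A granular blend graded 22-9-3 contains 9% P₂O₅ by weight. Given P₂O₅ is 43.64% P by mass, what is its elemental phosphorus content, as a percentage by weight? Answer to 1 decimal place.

3.9% P

%P = 9 × 0.4364 = 3.9276%.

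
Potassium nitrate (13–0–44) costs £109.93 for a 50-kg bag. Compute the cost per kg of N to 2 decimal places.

N in bag = 50 × 13% = 6.5 kg.
Cost per kg N = £109.93 / 6.5 = £16.9123.

£16.91 per kg N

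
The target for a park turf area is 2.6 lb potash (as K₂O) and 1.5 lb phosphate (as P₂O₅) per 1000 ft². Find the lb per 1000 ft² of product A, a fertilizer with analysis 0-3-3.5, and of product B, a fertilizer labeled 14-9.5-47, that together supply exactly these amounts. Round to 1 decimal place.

42.5 lb product A, 2.4 lb product B

Let a = lb of product A, b = lb of product B (per 1000 ft²).
K₂O: 0.035·a + 0.47·b = 2.6
P₂O₅: 0.03·a + 0.095·b = 1.5
Eliminate a: (row1) − 0.035/0.03·(row2) → 0.359167·b = 0.85, so b = 2.36659.
Back-substitute: a = (2.6 − 0.47·2.36659) / 0.035 = 42.5058.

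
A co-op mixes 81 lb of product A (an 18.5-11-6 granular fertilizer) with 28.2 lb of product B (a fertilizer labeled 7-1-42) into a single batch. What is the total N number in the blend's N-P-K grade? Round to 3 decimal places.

15.530% N

Total mass = 81 + 28.2 = 109.2 lb.
N mass = 18.5%×81 + 7%×28.2 = 16.959 lb.
% N = 16.959 / 109.2 = 15.5302%.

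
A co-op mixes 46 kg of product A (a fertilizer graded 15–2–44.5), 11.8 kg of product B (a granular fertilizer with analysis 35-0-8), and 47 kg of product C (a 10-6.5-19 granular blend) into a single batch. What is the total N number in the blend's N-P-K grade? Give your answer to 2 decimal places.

15.01% N

Total mass = 46 + 11.8 + 47 = 104.8 kg.
N mass = 15%×46 + 35%×11.8 + 10%×47 = 15.73 kg.
% N = 15.73 / 104.8 = 15.0095%.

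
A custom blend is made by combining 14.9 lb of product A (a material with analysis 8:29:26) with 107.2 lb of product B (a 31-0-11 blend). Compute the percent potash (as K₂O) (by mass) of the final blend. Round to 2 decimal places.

12.83% K₂O

Total mass = 14.9 + 107.2 = 122.1 lb.
K₂O mass = 26%×14.9 + 11%×107.2 = 15.666 lb.
% K₂O = 15.666 / 122.1 = 12.8305%.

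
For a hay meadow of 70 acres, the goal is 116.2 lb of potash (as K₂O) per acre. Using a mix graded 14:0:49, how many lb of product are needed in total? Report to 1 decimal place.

Product per acre = 116.2 / 49% = 237.143 lb.
Total product = 237.143 × 70 = 16600 lb.

16600.0 lb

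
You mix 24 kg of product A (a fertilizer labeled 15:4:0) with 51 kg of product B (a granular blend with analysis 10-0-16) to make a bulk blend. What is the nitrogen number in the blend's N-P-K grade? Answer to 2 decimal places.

11.60% N

Total mass = 24 + 51 = 75 kg.
N mass = 15%×24 + 10%×51 = 8.7 kg.
% N = 8.7 / 75 = 11.6%.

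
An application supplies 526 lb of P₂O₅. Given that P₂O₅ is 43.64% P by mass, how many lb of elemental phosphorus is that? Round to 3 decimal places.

P = 526 × 0.4364 = 229.5464 lb.

229.546 lb P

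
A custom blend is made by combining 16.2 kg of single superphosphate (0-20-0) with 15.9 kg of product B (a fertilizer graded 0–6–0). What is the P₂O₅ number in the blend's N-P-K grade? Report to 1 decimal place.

Total mass = 16.2 + 15.9 = 32.1 kg.
P₂O₅ mass = 20%×16.2 + 6%×15.9 = 4.194 kg.
% P₂O₅ = 4.194 / 32.1 = 13.0654%.

13.1% P₂O₅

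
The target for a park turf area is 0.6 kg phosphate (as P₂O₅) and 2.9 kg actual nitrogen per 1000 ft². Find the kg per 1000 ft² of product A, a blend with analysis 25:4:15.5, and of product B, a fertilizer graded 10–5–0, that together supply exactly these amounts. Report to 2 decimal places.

With a, b = kg per 1000 ft² of product A and product B:
P₂O₅: 0.04·a + 0.05·b = 0.6
N: 0.25·a + 0.1·b = 2.9
Eliminate a: (row1) − 0.04/0.25·(row2) → 0.034·b = 0.136, so b = 4.
Back-substitute: a = (0.6 − 0.05·4) / 0.04 = 10.

10.00 kg product A, 4.00 kg product B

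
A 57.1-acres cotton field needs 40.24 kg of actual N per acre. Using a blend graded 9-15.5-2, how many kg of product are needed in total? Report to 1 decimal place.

Product per acre = 40.24 / 9% = 447.111 kg.
Total product = 447.111 × 57.1 = 25530.04 kg.

25530.0 kg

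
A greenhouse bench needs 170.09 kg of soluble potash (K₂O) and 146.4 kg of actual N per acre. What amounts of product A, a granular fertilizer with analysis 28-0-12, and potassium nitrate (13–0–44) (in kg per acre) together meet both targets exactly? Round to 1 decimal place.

With a, b = kg per acre of product A and potassium nitrate:
K₂O: 0.12·a + 0.44·b = 170.09
N: 0.28·a + 0.13·b = 146.4
From row1: a = (170.09 − 0.44·b) / 0.12.
Into row2: 0.28·(170.09 − 0.44·b)/0.12 + 0.13·b = 146.4 → b = 279.342, a = 393.163.

393.2 kg product A, 279.3 kg potassium nitrate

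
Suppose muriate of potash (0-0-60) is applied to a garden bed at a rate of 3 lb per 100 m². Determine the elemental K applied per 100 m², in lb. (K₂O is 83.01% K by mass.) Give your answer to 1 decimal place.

K₂O per 100 m² = 3 × 60% = 1.8 lb.
Elemental K = 1.8 × 0.8301 = 1.49418 lb per 100 m².

1.5 lb K per hundred sq m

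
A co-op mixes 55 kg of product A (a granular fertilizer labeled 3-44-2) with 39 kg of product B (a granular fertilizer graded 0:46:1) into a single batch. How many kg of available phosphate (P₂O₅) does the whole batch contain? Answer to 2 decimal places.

42.14 kg P₂O₅

P₂O₅ mass = 44%×55 + 46%×39 = 42.14 kg.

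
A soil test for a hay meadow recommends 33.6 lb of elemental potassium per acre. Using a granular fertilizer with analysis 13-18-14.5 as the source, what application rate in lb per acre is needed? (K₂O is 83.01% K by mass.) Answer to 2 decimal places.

As K₂O: 33.6 / 0.8301 = 40.4771 lb per acre.
Product per acre = 40.4771 / 14.5% = 279.152 lb.

279.15 lb of product per acre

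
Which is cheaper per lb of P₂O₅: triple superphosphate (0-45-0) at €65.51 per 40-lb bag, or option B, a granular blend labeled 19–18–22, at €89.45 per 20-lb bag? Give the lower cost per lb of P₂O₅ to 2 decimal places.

triple superphosphate: P₂O₅ per bag = 40 × 45% = 18 lb; cost = 65.51 / 18 = €3.6394/lb P₂O₅.
option B: P₂O₅ per bag = 20 × 18% = 3.6 lb; cost = 89.45 / 3.6 = €24.8472/lb P₂O₅.
triple superphosphate is cheaper.

€3.64 per lb P₂O₅ (triple superphosphate)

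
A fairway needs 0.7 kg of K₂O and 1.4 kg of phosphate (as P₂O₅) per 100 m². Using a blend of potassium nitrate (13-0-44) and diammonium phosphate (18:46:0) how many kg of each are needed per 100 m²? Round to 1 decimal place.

Let a = kg of potassium nitrate, b = kg of diammonium phosphate (per 100 m²).
K₂O: 0.44·a + 0·b = 0.7
P₂O₅: 0·a + 0.46·b = 1.4
Solving simultaneously: a = 1.59091, b = 3.04348.

1.6 kg potassium nitrate, 3.0 kg diammonium phosphate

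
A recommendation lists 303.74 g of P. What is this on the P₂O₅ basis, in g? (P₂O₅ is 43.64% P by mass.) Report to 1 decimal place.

696.0 g P₂O₅

P₂O₅ = 303.74 / 0.4364 = 696.013 g.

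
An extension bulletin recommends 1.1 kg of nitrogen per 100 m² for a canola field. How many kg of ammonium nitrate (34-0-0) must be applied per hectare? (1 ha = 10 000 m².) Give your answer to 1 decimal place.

323.5 kg of product per hectare

Product per 100 m² = 1.1 / 34% = 3.23529 kg.
Convert to per hectare: 3.23529 × 100 = 323.529 kg.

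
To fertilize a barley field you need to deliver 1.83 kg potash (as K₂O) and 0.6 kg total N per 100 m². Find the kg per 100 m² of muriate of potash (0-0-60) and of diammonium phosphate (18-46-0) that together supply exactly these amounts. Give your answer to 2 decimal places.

With a, b = kg per 100 m² of muriate of potash and diammonium phosphate:
K₂O: 0.6·a + 0·b = 1.83
N: 0·a + 0.18·b = 0.6
Solving simultaneously: a = 3.05, b = 3.33333.

3.05 kg muriate of potash, 3.33 kg diammonium phosphate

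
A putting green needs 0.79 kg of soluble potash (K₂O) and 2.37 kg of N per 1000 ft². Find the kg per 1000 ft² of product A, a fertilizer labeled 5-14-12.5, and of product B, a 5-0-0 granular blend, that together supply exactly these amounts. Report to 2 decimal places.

6.32 kg product A, 41.08 kg product B

Per-1000 ft² balance (a = product A, b = product B):
K₂O: 0.125·a + 0·b = 0.79
N: 0.05·a + 0.05·b = 2.37
Eliminate b: (row1) − 0/0.05·(row2) → 0.125·a = 0.79, so a = 6.32.
Then b = (2.37 − 0.05·6.32) / 0.05 = 41.08.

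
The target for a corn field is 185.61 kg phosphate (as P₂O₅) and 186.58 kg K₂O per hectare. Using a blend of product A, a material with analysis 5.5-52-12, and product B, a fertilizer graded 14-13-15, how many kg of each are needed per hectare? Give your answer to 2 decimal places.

Let a = kg of product A, b = kg of product B (per hectare).
P₂O₅: 0.52·a + 0.13·b = 185.61
K₂O: 0.12·a + 0.15·b = 186.58
From row1: a = (185.61 − 0.13·b) / 0.52.
Into row2: 0.12·(185.61 − 0.13·b)/0.52 + 0.15·b = 186.58 → b = 1197.891, a = 57.4696.

57.47 kg product A, 1197.89 kg product B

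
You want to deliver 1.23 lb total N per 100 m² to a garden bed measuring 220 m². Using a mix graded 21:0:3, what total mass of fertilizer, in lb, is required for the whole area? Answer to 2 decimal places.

12.89 lb

Product per 100 m² = 1.23 / 21% = 5.85714 lb.
Total product = 5.85714 × 220 / 100 = 12.8857 lb.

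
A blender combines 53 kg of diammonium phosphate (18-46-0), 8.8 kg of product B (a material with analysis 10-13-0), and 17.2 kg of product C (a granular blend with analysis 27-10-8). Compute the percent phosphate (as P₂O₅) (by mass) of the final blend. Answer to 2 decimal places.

34.49% P₂O₅

Total mass = 53 + 8.8 + 17.2 = 79 kg.
P₂O₅ mass = 46%×53 + 13%×8.8 + 10%×17.2 = 27.244 kg.
% P₂O₅ = 27.244 / 79 = 34.4861%.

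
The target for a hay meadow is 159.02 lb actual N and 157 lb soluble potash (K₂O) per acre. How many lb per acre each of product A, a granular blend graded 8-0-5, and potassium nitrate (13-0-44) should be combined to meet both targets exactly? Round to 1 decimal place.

Per-acre balance (a = product A, b = potassium nitrate):
N: 0.08·a + 0.13·b = 159.02
K₂O: 0.05·a + 0.44·b = 157
Solving simultaneously: a = 1726.79, b = 160.592.

1726.8 lb product A, 160.6 lb potassium nitrate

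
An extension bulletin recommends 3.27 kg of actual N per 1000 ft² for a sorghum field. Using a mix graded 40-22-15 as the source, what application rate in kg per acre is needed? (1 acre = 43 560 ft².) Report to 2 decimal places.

356.10 kg of product per acre

Product per 1000 ft² = 3.27 / 40% = 8.175 kg.
Convert to per acre: 8.175 × 43.56 = 356.103 kg.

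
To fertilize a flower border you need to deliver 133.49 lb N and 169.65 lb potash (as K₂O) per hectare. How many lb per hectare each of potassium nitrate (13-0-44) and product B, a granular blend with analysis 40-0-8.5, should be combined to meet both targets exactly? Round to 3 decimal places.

342.609 lb potassium nitrate, 222.377 lb product B

With a, b = lb per hectare of potassium nitrate and product B:
N: 0.13·a + 0.4·b = 133.49
K₂O: 0.44·a + 0.085·b = 169.65
Solving simultaneously: a = 342.60897, b = 222.3771.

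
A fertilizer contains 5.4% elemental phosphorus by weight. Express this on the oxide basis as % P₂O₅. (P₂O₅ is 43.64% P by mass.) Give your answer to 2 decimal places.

12.37% P₂O₅

%P₂O₅ = 5.4 / 0.4364 = 12.374%.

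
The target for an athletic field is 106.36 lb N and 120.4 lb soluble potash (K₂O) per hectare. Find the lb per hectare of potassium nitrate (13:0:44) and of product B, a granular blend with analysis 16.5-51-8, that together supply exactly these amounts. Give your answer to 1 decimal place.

Let a = lb of potassium nitrate, b = lb of product B (per hectare).
N: 0.13·a + 0.165·b = 106.36
K₂O: 0.44·a + 0.08·b = 120.4
From row1: a = (106.36 − 0.165·b) / 0.13.
Into row2: 0.44·(106.36 − 0.165·b)/0.13 + 0.08·b = 120.4 → b = 500.746, a = 182.592.

182.6 lb potassium nitrate, 500.7 lb product B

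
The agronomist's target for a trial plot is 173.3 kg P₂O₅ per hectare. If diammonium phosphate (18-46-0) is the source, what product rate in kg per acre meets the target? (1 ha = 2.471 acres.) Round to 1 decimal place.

152.5 kg of product per acre

Product per hectare = 173.3 / 46% = 376.739 kg.
Convert to per acre: 376.739 × 0.404694 = 152.464 kg.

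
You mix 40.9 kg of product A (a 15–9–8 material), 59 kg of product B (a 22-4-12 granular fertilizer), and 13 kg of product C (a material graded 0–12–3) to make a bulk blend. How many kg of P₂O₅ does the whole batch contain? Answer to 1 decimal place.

P₂O₅ mass = 9%×40.9 + 4%×59 + 12%×13 = 7.601 kg.

7.6 kg P₂O₅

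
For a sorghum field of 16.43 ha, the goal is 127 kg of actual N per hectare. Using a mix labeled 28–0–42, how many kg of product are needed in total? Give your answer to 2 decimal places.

Product per hectare = 127 / 28% = 453.571 kg.
Total product = 453.571 × 16.43 = 7452.179 kg.

7452.18 kg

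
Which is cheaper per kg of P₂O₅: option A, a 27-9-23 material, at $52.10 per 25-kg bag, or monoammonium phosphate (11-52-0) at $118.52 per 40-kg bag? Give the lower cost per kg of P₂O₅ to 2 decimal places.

option A: P₂O₅ per bag = 25 × 9% = 2.25 kg; cost = 52.10 / 2.25 = $23.1556/kg P₂O₅.
monoammonium phosphate: P₂O₅ per bag = 40 × 52% = 20.8 kg; cost = 118.52 / 20.8 = $5.6981/kg P₂O₅.
monoammonium phosphate is cheaper.

$5.70 per kg P₂O₅ (monoammonium phosphate)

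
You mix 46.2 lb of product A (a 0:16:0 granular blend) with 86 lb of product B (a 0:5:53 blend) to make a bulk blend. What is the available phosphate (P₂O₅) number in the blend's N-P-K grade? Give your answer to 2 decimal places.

Total mass = 46.2 + 86 = 132.2 lb.
P₂O₅ mass = 16%×46.2 + 5%×86 = 11.692 lb.
% P₂O₅ = 11.692 / 132.2 = 8.84418%.

8.84% P₂O₅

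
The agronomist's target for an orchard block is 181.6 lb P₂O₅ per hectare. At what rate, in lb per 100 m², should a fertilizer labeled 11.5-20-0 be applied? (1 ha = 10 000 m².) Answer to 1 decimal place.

9.1 lb of product per hundred sq m

Product per hectare = 181.6 / 20% = 908 lb.
Convert to per 100 m²: 908 × 0.01 = 9.08 lb.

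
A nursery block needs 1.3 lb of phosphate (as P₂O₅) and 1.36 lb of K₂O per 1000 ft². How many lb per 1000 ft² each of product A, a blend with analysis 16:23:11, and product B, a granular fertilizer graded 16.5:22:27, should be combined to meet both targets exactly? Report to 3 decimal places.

1.367 lb product A, 4.480 lb product B

Per-1000 ft² balance (a = product A, b = product B):
P₂O₅: 0.23·a + 0.22·b = 1.3
K₂O: 0.11·a + 0.27·b = 1.36
Solving simultaneously: a = 1.36675, b = 4.48021.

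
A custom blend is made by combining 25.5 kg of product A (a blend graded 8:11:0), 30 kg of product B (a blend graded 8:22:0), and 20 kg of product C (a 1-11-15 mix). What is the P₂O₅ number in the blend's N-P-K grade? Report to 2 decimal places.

Total mass = 25.5 + 30 + 20 = 75.5 kg.
P₂O₅ mass = 11%×25.5 + 22%×30 + 11%×20 = 11.605 kg.
% P₂O₅ = 11.605 / 75.5 = 15.3709%.

15.37% P₂O₅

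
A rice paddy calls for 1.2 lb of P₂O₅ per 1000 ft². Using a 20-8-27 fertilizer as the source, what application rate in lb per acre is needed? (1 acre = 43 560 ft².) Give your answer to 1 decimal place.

653.4 lb of product per acre

Product per 1000 ft² = 1.2 / 8% = 15 lb.
Convert to per acre: 15 × 43.56 = 653.4 lb.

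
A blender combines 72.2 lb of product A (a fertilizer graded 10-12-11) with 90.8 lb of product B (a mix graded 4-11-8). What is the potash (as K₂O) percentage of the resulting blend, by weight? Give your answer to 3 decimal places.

9.329% K₂O

Total mass = 72.2 + 90.8 = 163 lb.
K₂O mass = 11%×72.2 + 8%×90.8 = 15.206 lb.
% K₂O = 15.206 / 163 = 9.32883%.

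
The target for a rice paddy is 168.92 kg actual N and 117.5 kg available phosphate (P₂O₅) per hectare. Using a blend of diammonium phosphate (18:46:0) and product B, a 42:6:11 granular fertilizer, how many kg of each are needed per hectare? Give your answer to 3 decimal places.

214.993 kg diammonium phosphate, 310.050 kg product B

Per-hectare balance (a = diammonium phosphate, b = product B):
N: 0.18·a + 0.42·b = 168.92
P₂O₅: 0.46·a + 0.06·b = 117.5
Eliminate b: (row1) − 0.42/0.06·(row2) → -3.04·a = -653.58, so a = 214.9934.
Then b = (117.5 − 0.46·214.9934) / 0.06 = 310.0504.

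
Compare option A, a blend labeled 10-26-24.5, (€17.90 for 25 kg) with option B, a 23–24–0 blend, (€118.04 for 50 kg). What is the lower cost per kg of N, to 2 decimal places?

€7.16 per kg N (option A)

option A: N per bag = 25 × 10% = 2.5 kg; cost = 17.90 / 2.5 = €7.1600/kg N.
option B: N per bag = 50 × 23% = 11.5 kg; cost = 118.04 / 11.5 = €10.2643/kg N.
option A is cheaper.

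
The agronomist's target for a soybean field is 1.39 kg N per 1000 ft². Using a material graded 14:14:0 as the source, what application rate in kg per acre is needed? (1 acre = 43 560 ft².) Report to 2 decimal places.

Product per 1000 ft² = 1.39 / 14% = 9.92857 kg.
Convert to per acre: 9.92857 × 43.56 = 432.489 kg.

432.49 kg of product per acre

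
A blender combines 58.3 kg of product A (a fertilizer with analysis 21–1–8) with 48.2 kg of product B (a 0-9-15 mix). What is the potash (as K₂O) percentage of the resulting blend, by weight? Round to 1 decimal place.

Total mass = 58.3 + 48.2 = 106.5 kg.
K₂O mass = 8%×58.3 + 15%×48.2 = 11.894 kg.
% K₂O = 11.894 / 106.5 = 11.1681%.

11.2% K₂O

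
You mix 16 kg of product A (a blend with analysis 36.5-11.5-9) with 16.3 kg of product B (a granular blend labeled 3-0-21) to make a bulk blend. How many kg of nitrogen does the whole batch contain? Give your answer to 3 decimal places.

6.329 kg N

N mass = 36.5%×16 + 3%×16.3 = 6.329 kg.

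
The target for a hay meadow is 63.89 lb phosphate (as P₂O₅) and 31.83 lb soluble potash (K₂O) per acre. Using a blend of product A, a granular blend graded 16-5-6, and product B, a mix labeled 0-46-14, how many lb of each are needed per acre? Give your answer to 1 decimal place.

276.6 lb product A, 108.8 lb product B

Let a = lb of product A, b = lb of product B (per acre).
P₂O₅: 0.05·a + 0.46·b = 63.89
K₂O: 0.06·a + 0.14·b = 31.83
From row1: a = (63.89 − 0.46·b) / 0.05.
Into row2: 0.06·(63.89 − 0.46·b)/0.05 + 0.14·b = 31.83 → b = 108.83, a = 276.563.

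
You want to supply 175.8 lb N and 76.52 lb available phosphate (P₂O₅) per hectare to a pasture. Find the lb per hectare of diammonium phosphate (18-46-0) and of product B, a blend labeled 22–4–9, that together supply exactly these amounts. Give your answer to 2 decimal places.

104.28 lb diammonium phosphate, 713.77 lb product B

Per-hectare balance (a = diammonium phosphate, b = product B):
N: 0.18·a + 0.22·b = 175.8
P₂O₅: 0.46·a + 0.04·b = 76.52
Eliminate b: (row1) − 0.22/0.04·(row2) → -2.35·a = -245.06, so a = 104.281.
Then b = (76.52 − 0.46·104.281) / 0.04 = 713.7702.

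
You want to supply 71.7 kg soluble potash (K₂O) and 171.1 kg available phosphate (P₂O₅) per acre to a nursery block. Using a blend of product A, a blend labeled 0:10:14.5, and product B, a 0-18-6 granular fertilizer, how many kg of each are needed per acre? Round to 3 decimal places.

Per-acre balance (a = product A, b = product B):
K₂O: 0.145·a + 0.06·b = 71.7
P₂O₅: 0.1·a + 0.18·b = 171.1
Eliminate b: (row1) − 0.06/0.18·(row2) → 0.111667·a = 14.6667, so a = 131.3433.
Then b = (171.1 − 0.1·131.3433) / 0.18 = 877.5871.

131.343 kg product A, 877.587 kg product B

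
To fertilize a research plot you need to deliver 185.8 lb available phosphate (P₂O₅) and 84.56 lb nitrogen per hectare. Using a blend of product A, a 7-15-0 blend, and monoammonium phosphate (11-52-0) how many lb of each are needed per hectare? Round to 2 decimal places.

Let a = lb of product A, b = lb of monoammonium phosphate (per hectare).
P₂O₅: 0.15·a + 0.52·b = 185.8
N: 0.07·a + 0.11·b = 84.56
Eliminate b: (row1) − 0.52/0.11·(row2) → -0.180909·a = -213.938, so a = 1182.573.
Then b = (84.56 − 0.07·1182.573) / 0.11 = 16.1809.

1182.57 lb product A, 16.18 lb monoammonium phosphate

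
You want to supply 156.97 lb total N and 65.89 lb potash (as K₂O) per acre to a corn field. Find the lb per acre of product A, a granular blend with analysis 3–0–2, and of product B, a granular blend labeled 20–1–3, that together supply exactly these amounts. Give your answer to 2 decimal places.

2731.90 lb product A, 375.06 lb product B

With a, b = lb per acre of product A and product B:
N: 0.03·a + 0.2·b = 156.97
K₂O: 0.02·a + 0.03·b = 65.89
From row1: a = (156.97 − 0.2·b) / 0.03.
Into row2: 0.02·(156.97 − 0.2·b)/0.03 + 0.03·b = 65.89 → b = 375.0645, a = 2731.903.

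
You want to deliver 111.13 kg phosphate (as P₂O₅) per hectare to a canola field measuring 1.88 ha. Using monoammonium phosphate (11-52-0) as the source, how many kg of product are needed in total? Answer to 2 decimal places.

401.78 kg

Product per hectare = 111.13 / 52% = 213.712 kg.
Total product = 213.712 × 1.88 = 401.778 kg.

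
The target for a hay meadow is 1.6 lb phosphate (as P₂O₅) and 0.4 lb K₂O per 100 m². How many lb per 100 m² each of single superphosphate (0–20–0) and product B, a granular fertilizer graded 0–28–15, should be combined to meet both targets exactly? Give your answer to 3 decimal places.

Per-100 m² balance (a = single superphosphate, b = product B):
P₂O₅: 0.2·a + 0.28·b = 1.6
K₂O: 0·a + 0.15·b = 0.4
Solving simultaneously: a = 4.26667, b = 2.66667.

4.267 lb single superphosphate, 2.667 lb product B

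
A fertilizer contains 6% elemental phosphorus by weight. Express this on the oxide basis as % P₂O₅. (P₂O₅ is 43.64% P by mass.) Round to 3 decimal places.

%P₂O₅ = 6 / 0.4364 = 13.7489%.

13.749% P₂O₅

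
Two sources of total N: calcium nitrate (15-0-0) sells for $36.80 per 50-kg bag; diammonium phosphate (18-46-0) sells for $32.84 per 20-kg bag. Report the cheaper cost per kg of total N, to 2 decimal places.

calcium nitrate: N per bag = 50 × 15% = 7.5 kg; cost = 36.80 / 7.5 = $4.9067/kg N.
diammonium phosphate: N per bag = 20 × 18% = 3.6 kg; cost = 32.84 / 3.6 = $9.1222/kg N.
calcium nitrate is cheaper.

$4.91 per kg N (calcium nitrate)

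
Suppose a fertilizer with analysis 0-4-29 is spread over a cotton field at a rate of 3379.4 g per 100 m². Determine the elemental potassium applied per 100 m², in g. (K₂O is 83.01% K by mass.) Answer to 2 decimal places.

813.52 g K per hundred sq m

K₂O per 100 m² = 3379.4 × 29% = 980.026 g.
Elemental K = 980.026 × 0.8301 = 813.5196 g per 100 m².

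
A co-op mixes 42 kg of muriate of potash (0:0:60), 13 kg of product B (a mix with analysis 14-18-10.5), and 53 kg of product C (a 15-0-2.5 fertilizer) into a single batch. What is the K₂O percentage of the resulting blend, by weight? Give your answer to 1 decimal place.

25.8% K₂O

Total mass = 42 + 13 + 53 = 108 kg.
K₂O mass = 60%×42 + 10.5%×13 + 2.5%×53 = 27.89 kg.
% K₂O = 27.89 / 108 = 25.8241%.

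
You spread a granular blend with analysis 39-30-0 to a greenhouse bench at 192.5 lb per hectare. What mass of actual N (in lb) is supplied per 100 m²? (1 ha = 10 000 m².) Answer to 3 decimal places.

nitrogen per hectare = 192.5 × 39% = 75.075 lb.
Convert to per 100 m²: 75.075 × 0.01 = 0.75075 lb.

0.751 lb N per hundred sq m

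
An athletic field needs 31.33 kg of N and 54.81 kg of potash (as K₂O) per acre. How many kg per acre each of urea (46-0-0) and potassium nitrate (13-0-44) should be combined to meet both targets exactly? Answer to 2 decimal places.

Let a = kg of urea, b = kg of potassium nitrate (per acre).
N: 0.46·a + 0.13·b = 31.33
K₂O: 0·a + 0.44·b = 54.81
Solving simultaneously: a = 32.9046, b = 124.568.

32.90 kg urea, 124.57 kg potassium nitrate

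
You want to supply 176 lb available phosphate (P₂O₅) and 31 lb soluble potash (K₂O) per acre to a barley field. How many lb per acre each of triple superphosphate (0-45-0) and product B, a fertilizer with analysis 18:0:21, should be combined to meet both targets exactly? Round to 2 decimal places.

391.11 lb triple superphosphate, 147.62 lb product B

Let a = lb of triple superphosphate, b = lb of product B (per acre).
P₂O₅: 0.45·a + 0·b = 176
K₂O: 0·a + 0.21·b = 31
Solving simultaneously: a = 391.111, b = 147.619.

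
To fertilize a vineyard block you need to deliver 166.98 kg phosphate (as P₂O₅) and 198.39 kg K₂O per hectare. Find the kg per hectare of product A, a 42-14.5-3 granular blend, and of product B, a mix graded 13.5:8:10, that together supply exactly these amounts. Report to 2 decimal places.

68.33 kg product A, 1963.40 kg product B

With a, b = kg per hectare of product A and product B:
P₂O₅: 0.145·a + 0.08·b = 166.98
K₂O: 0.03·a + 0.1·b = 198.39
From row1: a = (166.98 − 0.08·b) / 0.145.
Into row2: 0.03·(166.98 − 0.08·b)/0.145 + 0.1·b = 198.39 → b = 1963.401, a = 68.3306.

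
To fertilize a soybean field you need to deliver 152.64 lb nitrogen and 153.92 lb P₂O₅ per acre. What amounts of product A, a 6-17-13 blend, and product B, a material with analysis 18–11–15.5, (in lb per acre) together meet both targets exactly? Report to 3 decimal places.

454.800 lb product A, 696.400 lb product B

Let a = lb of product A, b = lb of product B (per acre).
N: 0.06·a + 0.18·b = 152.64
P₂O₅: 0.17·a + 0.11·b = 153.92
Solving simultaneously: a = 454.8, b = 696.4.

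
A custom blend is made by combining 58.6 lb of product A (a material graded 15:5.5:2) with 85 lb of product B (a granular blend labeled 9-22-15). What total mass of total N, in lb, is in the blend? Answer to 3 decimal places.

16.440 lb N

N mass = 15%×58.6 + 9%×85 = 16.44 lb.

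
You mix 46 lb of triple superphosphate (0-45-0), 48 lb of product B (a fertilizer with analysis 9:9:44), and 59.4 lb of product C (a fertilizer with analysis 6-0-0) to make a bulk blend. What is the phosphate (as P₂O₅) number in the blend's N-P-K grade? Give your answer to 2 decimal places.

Total mass = 46 + 48 + 59.4 = 153.4 lb.
P₂O₅ mass = 45%×46 + 9%×48 + 0%×59.4 = 25.02 lb.
% P₂O₅ = 25.02 / 153.4 = 16.3103%.

16.31% P₂O₅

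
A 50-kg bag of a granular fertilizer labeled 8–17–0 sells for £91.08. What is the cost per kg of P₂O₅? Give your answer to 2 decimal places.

P₂O₅ in bag = 50 × 17% = 8.5 kg.
Cost per kg P₂O₅ = £91.08 / 8.5 = £10.7153.

£10.72 per kg P₂O₅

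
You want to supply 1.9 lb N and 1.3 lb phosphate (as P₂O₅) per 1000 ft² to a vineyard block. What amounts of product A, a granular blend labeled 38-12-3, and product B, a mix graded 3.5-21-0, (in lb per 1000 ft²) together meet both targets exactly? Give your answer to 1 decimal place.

Let a = lb of product A, b = lb of product B (per 1000 ft²).
N: 0.38·a + 0.035·b = 1.9
P₂O₅: 0.12·a + 0.21·b = 1.3
Eliminate b: (row1) − 0.035/0.21·(row2) → 0.36·a = 1.68333, so a = 4.67593.
Then b = (1.3 − 0.12·4.67593) / 0.21 = 3.51852.

4.7 lb product A, 3.5 lb product B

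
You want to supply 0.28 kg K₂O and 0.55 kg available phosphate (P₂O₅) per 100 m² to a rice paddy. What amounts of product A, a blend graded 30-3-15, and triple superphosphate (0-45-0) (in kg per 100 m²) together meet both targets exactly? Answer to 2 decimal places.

Let a = kg of product A, b = kg of triple superphosphate (per 100 m²).
K₂O: 0.15·a + 0·b = 0.28
P₂O₅: 0.03·a + 0.45·b = 0.55
From row1: a = (0.28 − 0·b) / 0.15.
Into row2: 0.03·(0.28 − 0·b)/0.15 + 0.45·b = 0.55 → b = 1.09778, a = 1.86667.

1.87 kg product A, 1.10 kg triple superphosphate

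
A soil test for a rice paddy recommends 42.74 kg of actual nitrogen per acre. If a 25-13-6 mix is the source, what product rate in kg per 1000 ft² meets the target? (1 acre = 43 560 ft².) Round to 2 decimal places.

3.92 kg of product per thousand sq ft

Product per acre = 42.74 / 25% = 170.96 kg.
Convert to per 1000 ft²: 170.96 × 0.0229568 = 3.9247 kg.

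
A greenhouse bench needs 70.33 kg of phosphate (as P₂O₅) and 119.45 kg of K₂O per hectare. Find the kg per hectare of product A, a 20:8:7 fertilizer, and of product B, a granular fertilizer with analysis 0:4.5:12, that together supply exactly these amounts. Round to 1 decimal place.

475.1 kg product A, 718.3 kg product B

Per-hectare balance (a = product A, b = product B):
P₂O₅: 0.08·a + 0.045·b = 70.33
K₂O: 0.07·a + 0.12·b = 119.45
Eliminate b: (row1) − 0.045/0.12·(row2) → 0.05375·a = 25.5362, so a = 475.093.
Then b = (119.45 − 0.07·475.093) / 0.12 = 718.279.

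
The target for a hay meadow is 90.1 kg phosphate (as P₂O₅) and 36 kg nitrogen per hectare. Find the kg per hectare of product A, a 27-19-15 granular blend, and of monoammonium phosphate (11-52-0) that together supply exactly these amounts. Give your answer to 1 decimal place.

73.7 kg product A, 146.3 kg monoammonium phosphate

Per-hectare balance (a = product A, b = monoammonium phosphate):
P₂O₅: 0.19·a + 0.52·b = 90.1
N: 0.27·a + 0.11·b = 36
Solving simultaneously: a = 73.7155, b = 146.335.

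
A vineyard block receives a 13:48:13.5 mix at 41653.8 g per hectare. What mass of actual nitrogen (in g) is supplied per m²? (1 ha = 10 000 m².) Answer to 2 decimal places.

nitrogen per hectare = 41653.8 × 13% = 5414.99 g.
Convert to per m²: 5414.99 × 0.0001 = 0.541499 g.

0.54 g N per sq m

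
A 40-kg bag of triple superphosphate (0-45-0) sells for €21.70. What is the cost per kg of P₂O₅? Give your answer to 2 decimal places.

P₂O₅ in bag = 40 × 45% = 18 kg.
Cost per kg P₂O₅ = €21.70 / 18 = €1.2056.

€1.21 per kg P₂O₅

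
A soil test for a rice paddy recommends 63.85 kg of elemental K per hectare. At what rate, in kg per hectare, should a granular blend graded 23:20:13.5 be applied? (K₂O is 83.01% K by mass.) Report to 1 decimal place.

569.8 kg of product per hectare

As K₂O: 63.85 / 0.8301 = 76.9184 kg per hectare.
Product per hectare = 76.9184 / 13.5% = 569.766 kg.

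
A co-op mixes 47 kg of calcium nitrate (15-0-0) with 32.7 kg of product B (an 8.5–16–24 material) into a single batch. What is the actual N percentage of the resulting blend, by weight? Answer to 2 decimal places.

12.33% N

Total mass = 47 + 32.7 = 79.7 kg.
N mass = 15%×47 + 8.5%×32.7 = 9.8295 kg.
% N = 9.8295 / 79.7 = 12.3331%.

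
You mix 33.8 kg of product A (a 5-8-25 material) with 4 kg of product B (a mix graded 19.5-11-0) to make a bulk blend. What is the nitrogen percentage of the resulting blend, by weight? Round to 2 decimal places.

Total mass = 33.8 + 4 = 37.8 kg.
N mass = 5%×33.8 + 19.5%×4 = 2.47 kg.
% N = 2.47 / 37.8 = 6.53439%.

6.53% N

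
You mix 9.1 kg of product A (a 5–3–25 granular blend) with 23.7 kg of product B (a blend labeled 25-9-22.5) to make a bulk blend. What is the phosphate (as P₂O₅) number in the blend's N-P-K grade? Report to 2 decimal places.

7.34% P₂O₅

Total mass = 9.1 + 23.7 = 32.8 kg.
P₂O₅ mass = 3%×9.1 + 9%×23.7 = 2.406 kg.
% P₂O₅ = 2.406 / 32.8 = 7.33537%.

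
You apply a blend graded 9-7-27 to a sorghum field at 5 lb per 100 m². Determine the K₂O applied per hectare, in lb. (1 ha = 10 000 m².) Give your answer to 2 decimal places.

K₂O per 100 m² = 5 × 27% = 1.35 lb.
Convert to per hectare: 1.35 × 100 = 135 lb.

135.00 lb K₂O per hectare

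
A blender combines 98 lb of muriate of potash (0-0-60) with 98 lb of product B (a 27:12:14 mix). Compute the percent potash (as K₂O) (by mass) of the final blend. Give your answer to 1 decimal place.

37.0% K₂O

Total mass = 98 + 98 = 196 lb.
K₂O mass = 60%×98 + 14%×98 = 72.52 lb.
% K₂O = 72.52 / 196 = 37%.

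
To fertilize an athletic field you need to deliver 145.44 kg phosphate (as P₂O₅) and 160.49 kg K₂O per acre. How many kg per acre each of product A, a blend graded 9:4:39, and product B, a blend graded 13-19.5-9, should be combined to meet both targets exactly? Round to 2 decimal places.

Let a = kg of product A, b = kg of product B (per acre).
P₂O₅: 0.04·a + 0.195·b = 145.44
K₂O: 0.39·a + 0.09·b = 160.49
From row1: a = (145.44 − 0.195·b) / 0.04.
Into row2: 0.39·(145.44 − 0.195·b)/0.04 + 0.09·b = 160.49 → b = 694.2995, a = 251.2899.

251.29 kg product A, 694.30 kg product B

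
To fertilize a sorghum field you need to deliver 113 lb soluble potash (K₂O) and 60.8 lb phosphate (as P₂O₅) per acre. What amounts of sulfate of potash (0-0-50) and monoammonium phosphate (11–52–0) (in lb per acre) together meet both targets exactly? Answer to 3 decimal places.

226.000 lb sulfate of potash, 116.923 lb monoammonium phosphate

Let a = lb of sulfate of potash, b = lb of monoammonium phosphate (per acre).
K₂O: 0.5·a + 0·b = 113
P₂O₅: 0·a + 0.52·b = 60.8
Solving simultaneously: a = 226, b = 116.9231.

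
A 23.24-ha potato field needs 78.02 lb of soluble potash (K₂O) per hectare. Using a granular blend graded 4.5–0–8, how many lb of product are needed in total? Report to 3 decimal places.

Product per hectare = 78.02 / 8% = 975.25 lb.
Total product = 975.25 × 23.24 = 22664.81 lb.

22664.810 lb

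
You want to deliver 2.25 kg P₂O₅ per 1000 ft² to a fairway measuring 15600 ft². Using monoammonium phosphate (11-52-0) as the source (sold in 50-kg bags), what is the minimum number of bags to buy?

2 bags

Product per 1000 ft² = 2.25 / 52% = 4.32692 kg.
Total product = 4.32692 × 15600 / 1000 = 67.5 kg.
Bags = ⌈67.5 / 50⌉ = 2.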